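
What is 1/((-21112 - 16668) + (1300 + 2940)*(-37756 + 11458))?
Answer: -1/111541300 ≈ -8.9653e-9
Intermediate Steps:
1/((-21112 - 16668) + (1300 + 2940)*(-37756 + 11458)) = 1/(-37780 + 4240*(-26298)) = 1/(-37780 - 111503520) = 1/(-111541300) = -1/111541300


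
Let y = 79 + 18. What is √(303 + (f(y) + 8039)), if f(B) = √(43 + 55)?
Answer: √(8342 + 7*√2) ≈ 91.389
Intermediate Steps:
y = 97
f(B) = 7*√2 (f(B) = √98 = 7*√2)
√(303 + (f(y) + 8039)) = √(303 + (7*√2 + 8039)) = √(303 + (8039 + 7*√2)) = √(8342 + 7*√2)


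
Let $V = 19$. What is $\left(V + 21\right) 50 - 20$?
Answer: $1980$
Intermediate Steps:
$\left(V + 21\right) 50 - 20 = \left(19 + 21\right) 50 - 20 = 40 \cdot 50 - 20 = 2000 - 20 = 1980$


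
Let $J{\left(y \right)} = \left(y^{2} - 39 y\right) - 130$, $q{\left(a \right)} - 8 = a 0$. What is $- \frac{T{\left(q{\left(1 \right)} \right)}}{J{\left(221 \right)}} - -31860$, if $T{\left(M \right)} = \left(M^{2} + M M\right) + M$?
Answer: $\frac{319332746}{10023} \approx 31860.0$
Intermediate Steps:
$q{\left(a \right)} = 8$ ($q{\left(a \right)} = 8 + a 0 = 8 + 0 = 8$)
$J{\left(y \right)} = -130 + y^{2} - 39 y$ ($J{\left(y \right)} = \left(y^{2} - 39 y\right) - 130 = -130 + y^{2} - 39 y$)
$T{\left(M \right)} = M + 2 M^{2}$ ($T{\left(M \right)} = \left(M^{2} + M^{2}\right) + M = 2 M^{2} + M = M + 2 M^{2}$)
$- \frac{T{\left(q{\left(1 \right)} \right)}}{J{\left(221 \right)}} - -31860 = - \frac{8 \left(1 + 2 \cdot 8\right)}{-130 + 221^{2} - 8619} - -31860 = - \frac{8 \left(1 + 16\right)}{-130 + 48841 - 8619} + 31860 = - \frac{8 \cdot 17}{40092} + 31860 = - \frac{136}{40092} + 31860 = \left(-1\right) \frac{34}{10023} + 31860 = - \frac{34}{10023} + 31860 = \frac{319332746}{10023}$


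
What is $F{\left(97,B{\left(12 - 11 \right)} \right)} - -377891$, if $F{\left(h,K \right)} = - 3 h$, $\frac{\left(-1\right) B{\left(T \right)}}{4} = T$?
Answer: $377600$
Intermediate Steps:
$B{\left(T \right)} = - 4 T$
$F{\left(97,B{\left(12 - 11 \right)} \right)} - -377891 = \left(-3\right) 97 - -377891 = -291 + 377891 = 377600$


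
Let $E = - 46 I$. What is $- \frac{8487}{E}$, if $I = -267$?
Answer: $- \frac{123}{178} \approx -0.69101$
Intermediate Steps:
$E = 12282$ ($E = \left(-46\right) \left(-267\right) = 12282$)
$- \frac{8487}{E} = - \frac{8487}{12282} = \left(-8487\right) \frac{1}{12282} = - \frac{123}{178}$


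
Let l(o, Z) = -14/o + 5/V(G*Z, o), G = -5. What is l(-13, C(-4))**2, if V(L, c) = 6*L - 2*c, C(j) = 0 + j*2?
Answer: 14356521/11957764 ≈ 1.2006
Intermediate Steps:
C(j) = 2*j (C(j) = 0 + 2*j = 2*j)
V(L, c) = -2*c + 6*L
l(o, Z) = -14/o + 5/(-30*Z - 2*o) (l(o, Z) = -14/o + 5/(-2*o + 6*(-5*Z)) = -14/o + 5/(-2*o - 30*Z) = -14/o + 5/(-30*Z - 2*o))
l(-13, C(-4))**2 = ((3/2)*(11*(-13) + 140*(2*(-4)))/(-13*(-1*(-13) - 30*(-4))))**2 = ((3/2)*(-1/13)*(-143 + 140*(-8))/(13 - 15*(-8)))**2 = ((3/2)*(-1/13)*(-143 - 1120)/(13 + 120))**2 = ((3/2)*(-1/13)*(-1263)/133)**2 = ((3/2)*(-1/13)*(1/133)*(-1263))**2 = (3789/3458)**2 = 14356521/11957764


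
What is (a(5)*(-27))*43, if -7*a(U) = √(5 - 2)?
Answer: 1161*√3/7 ≈ 287.27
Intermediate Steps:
a(U) = -√3/7 (a(U) = -√(5 - 2)/7 = -√3/7)
(a(5)*(-27))*43 = (-√3/7*(-27))*43 = (27*√3/7)*43 = 1161*√3/7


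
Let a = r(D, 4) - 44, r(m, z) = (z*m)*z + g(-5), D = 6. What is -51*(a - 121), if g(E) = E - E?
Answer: 3519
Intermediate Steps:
g(E) = 0
r(m, z) = m*z**2 (r(m, z) = (z*m)*z + 0 = (m*z)*z + 0 = m*z**2 + 0 = m*z**2)
a = 52 (a = 6*4**2 - 44 = 6*16 - 44 = 96 - 44 = 52)
-51*(a - 121) = -51*(52 - 121) = -51*(-69) = 3519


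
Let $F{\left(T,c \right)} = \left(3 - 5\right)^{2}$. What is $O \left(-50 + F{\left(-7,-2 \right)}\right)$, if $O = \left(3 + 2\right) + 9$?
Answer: $-644$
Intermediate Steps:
$F{\left(T,c \right)} = 4$ ($F{\left(T,c \right)} = \left(-2\right)^{2} = 4$)
$O = 14$ ($O = 5 + 9 = 14$)
$O \left(-50 + F{\left(-7,-2 \right)}\right) = 14 \left(-50 + 4\right) = 14 \left(-46\right) = -644$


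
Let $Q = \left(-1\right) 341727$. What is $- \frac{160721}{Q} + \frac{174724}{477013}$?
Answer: $\frac{136373914721}{163008221451} \approx 0.83661$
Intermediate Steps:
$Q = -341727$
$- \frac{160721}{Q} + \frac{174724}{477013} = - \frac{160721}{-341727} + \frac{174724}{477013} = \left(-160721\right) \left(- \frac{1}{341727}\right) + 174724 \cdot \frac{1}{477013} = \frac{160721}{341727} + \frac{174724}{477013} = \frac{136373914721}{163008221451}$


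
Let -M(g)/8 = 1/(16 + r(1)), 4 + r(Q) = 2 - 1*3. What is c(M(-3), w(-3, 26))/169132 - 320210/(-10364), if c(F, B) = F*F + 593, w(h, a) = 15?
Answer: 1638458248877/53024742452 ≈ 30.900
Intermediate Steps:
r(Q) = -5 (r(Q) = -4 + (2 - 1*3) = -4 + (2 - 3) = -4 - 1 = -5)
M(g) = -8/11 (M(g) = -8/(16 - 5) = -8/11)
c(F, B) = 593 + F² (c(F, B) = F² + 593 = 593 + F²)
c(M(-3), w(-3, 26))/169132 - 320210/(-10364) = (593 + (-8/11)²)/169132 - 320210/(-10364) = (593 + 64/121)*(1/169132) - 320210*(-1/10364) = (71817/121)*(1/169132) + 160105/5182 = 71817/20464972 + 160105/5182 = 1638458248877/53024742452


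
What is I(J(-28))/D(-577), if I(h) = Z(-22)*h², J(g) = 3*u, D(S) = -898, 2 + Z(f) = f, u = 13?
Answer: 18252/449 ≈ 40.650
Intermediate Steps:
Z(f) = -2 + f
J(g) = 39 (J(g) = 3*13 = 39)
I(h) = -24*h² (I(h) = (-2 - 22)*h² = -24*h²)
I(J(-28))/D(-577) = -24*39²/(-898) = -24*1521*(-1/898) = -36504*(-1/898) = 18252/449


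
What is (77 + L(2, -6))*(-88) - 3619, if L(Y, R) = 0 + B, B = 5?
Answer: -10835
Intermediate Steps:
L(Y, R) = 5 (L(Y, R) = 0 + 5 = 5)
(77 + L(2, -6))*(-88) - 3619 = (77 + 5)*(-88) - 3619 = 82*(-88) - 3619 = -7216 - 3619 = -10835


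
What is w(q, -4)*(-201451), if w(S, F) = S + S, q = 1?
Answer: -402902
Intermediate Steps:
w(S, F) = 2*S
w(q, -4)*(-201451) = (2*1)*(-201451) = 2*(-201451) = -402902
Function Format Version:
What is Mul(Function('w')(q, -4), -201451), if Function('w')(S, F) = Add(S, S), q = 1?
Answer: -402902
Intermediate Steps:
Function('w')(S, F) = Mul(2, S)
Mul(Function('w')(q, -4), -201451) = Mul(Mul(2, 1), -201451) = Mul(2, -201451) = -402902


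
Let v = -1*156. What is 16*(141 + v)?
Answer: -240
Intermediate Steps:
v = -156
16*(141 + v) = 16*(141 - 156) = 16*(-15) = -240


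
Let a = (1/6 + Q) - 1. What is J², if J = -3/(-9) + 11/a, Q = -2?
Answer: 32761/2601 ≈ 12.596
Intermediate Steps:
a = -17/6 (a = (1/6 - 2) - 1 = (⅙ - 2) - 1 = -11/6 - 1 = -17/6 ≈ -2.8333)
J = -181/51 (J = -3/(-9) + 11/(-17/6) = -3*(-⅑) + 11*(-6/17) = ⅓ - 66/17 = -181/51 ≈ -3.5490)
J² = (-181/51)² = 32761/2601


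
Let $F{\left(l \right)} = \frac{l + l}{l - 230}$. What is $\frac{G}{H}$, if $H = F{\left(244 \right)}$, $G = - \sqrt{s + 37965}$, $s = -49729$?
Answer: $- \frac{7 i \sqrt{2941}}{122} \approx - 3.1116 i$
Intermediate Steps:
$F{\left(l \right)} = \frac{2 l}{-230 + l}$
$G = - 2 i \sqrt{2941}$ ($G = - \sqrt{-49729 + 37965} = - \sqrt{-11764} = - 2 i \sqrt{2941} \approx - 108.46 i$)
$H = \frac{244}{7}$ ($H = 2 \cdot 244 \frac{1}{-230 + 244} = 2 \cdot 244 \cdot \frac{1}{14} = \frac{244}{7} \approx 34.857$)
$\frac{G}{H} = \frac{\left(-2\right) i \sqrt{2941}}{\frac{244}{7}} = - 2 i \sqrt{2941} \cdot \frac{7}{244} = - \frac{7 i \sqrt{2941}}{122}$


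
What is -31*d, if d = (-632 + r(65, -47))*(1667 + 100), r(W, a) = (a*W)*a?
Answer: -7830536481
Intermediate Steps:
r(W, a) = W*a² (r(W, a) = (W*a)*a = W*a²)
d = 252597951 (d = (-632 + 65*(-47)²)*(1667 + 100) = (-632 + 65*2209)*1767 = (-632 + 143585)*1767 = 142953*1767 = 252597951)
-31*d = -31*252597951 = -7830536481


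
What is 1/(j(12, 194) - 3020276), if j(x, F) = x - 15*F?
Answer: -1/3023174 ≈ -3.3078e-7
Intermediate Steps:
1/(j(12, 194) - 3020276) = 1/((12 - 15*194) - 3020276) = 1/((12 - 2910) - 3020276) = 1/(-2898 - 3020276) = 1/(-3023174) = -1/3023174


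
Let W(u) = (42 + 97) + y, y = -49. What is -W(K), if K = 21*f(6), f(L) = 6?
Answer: -90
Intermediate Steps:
K = 126 (K = 21*6 = 126)
W(u) = 90 (W(u) = (42 + 97) - 49 = 139 - 49 = 90)
-W(K) = -1*90 = -90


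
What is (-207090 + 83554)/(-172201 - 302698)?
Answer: 123536/474899 ≈ 0.26013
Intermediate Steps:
(-207090 + 83554)/(-172201 - 302698) = -123536/(-474899) = -123536*(-1/474899) = 123536/474899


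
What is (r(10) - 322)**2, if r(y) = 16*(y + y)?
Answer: 4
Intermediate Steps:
r(y) = 32*y (r(y) = 16*(2*y) = 32*y)
(r(10) - 322)**2 = (32*10 - 322)**2 = (320 - 322)**2 = (-2)**2 = 4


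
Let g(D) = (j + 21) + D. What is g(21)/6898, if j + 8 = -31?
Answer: 3/6898 ≈ 0.00043491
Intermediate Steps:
j = -39 (j = -8 - 31 = -39)
g(D) = -18 + D (g(D) = (-39 + 21) + D = -18 + D)
g(21)/6898 = (-18 + 21)/6898 = 3*(1/6898) = 3/6898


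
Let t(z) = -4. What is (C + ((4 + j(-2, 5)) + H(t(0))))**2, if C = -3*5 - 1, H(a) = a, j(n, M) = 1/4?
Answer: 3969/16 ≈ 248.06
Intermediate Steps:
j(n, M) = 1/4
C = -16 (C = -15 - 1 = -16)
(C + ((4 + j(-2, 5)) + H(t(0))))**2 = (-16 + ((4 + 1/4) - 4))**2 = (-16 + (17/4 - 4))**2 = (-16 + 1/4)**2 = (-63/4)**2 = 3969/16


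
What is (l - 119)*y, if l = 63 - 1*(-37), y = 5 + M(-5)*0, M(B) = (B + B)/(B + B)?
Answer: -95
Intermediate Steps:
M(B) = 1 (M(B) = (2*B)/((2*B)) = (2*B)*(1/(2*B)) = 1)
y = 5 (y = 5 + 1*0 = 5 + 0 = 5)
l = 100 (l = 63 + 37 = 100)
(l - 119)*y = (100 - 119)*5 = -19*5 = -95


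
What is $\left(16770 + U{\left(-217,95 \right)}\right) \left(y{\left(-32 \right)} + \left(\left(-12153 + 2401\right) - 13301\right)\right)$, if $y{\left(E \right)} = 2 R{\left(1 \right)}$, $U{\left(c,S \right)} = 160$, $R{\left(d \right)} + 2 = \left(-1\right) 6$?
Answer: $-390558170$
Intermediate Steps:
$R{\left(d \right)} = -8$ ($R{\left(d \right)} = -2 - 6 = -8$)
$y{\left(E \right)} = -16$ ($y{\left(E \right)} = 2 \left(-8\right) = -16$)
$\left(16770 + U{\left(-217,95 \right)}\right) \left(y{\left(-32 \right)} + \left(\left(-12153 + 2401\right) - 13301\right)\right) = \left(16770 + 160\right) \left(-16 + \left(\left(-12153 + 2401\right) - 13301\right)\right) = 16930 \left(-16 - 23053\right) = 16930 \left(-23069\right) = -390558170$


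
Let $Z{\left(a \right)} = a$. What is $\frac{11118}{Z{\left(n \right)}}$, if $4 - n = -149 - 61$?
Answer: $\frac{5559}{107} \approx 51.953$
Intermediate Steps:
$n = 214$ ($n = 4 - \left(-149 - 61\right) = 4 - -210 = 4 + 210 = 214$)
$\frac{11118}{Z{\left(n \right)}} = \frac{11118}{214} = 11118 \cdot \frac{1}{214} = \frac{5559}{107}$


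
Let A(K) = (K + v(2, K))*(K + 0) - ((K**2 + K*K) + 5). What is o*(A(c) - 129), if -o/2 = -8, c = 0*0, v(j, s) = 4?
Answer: -2144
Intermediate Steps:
c = 0
o = 16 (o = -2*(-8) = 16)
A(K) = -5 - 2*K**2 + K*(4 + K) (A(K) = (K + 4)*(K + 0) - ((K**2 + K*K) + 5) = (4 + K)*K - ((K**2 + K**2) + 5) = K*(4 + K) - (2*K**2 + 5) = K*(4 + K) - (5 + 2*K**2) = K*(4 + K) + (-5 - 2*K**2) = -5 - 2*K**2 + K*(4 + K))
o*(A(c) - 129) = 16*((-5 - 1*0**2 + 4*0) - 129) = 16*((-5 - 1*0 + 0) - 129) = 16*((-5 + 0 + 0) - 129) = 16*(-5 - 129) = 16*(-134) = -2144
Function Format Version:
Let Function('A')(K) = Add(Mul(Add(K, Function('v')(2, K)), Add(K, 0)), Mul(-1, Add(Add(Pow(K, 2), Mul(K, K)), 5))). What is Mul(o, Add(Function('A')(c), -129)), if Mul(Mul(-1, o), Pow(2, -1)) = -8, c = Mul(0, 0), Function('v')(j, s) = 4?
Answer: -2144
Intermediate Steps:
c = 0
o = 16 (o = Mul(-2, -8) = 16)
Function('A')(K) = Add(-5, Mul(-2, Pow(K, 2)), Mul(K, Add(4, K))) (Function('A')(K) = Add(Mul(Add(K, 4), Add(K, 0)), Mul(-1, Add(Add(Pow(K, 2), Mul(K, K)), 5))) = Add(Mul(Add(4, K), K), Mul(-1, Add(Add(Pow(K, 2), Pow(K, 2)), 5))) = Add(Mul(K, Add(4, K)), Mul(-1, Add(Mul(2, Pow(K, 2)), 5))) = Add(Mul(K, Add(4, K)), Mul(-1, Add(5, Mul(2, Pow(K, 2))))) = Add(Mul(K, Add(4, K)), Add(-5, Mul(-2, Pow(K, 2)))) = Add(-5, Mul(-2, Pow(K, 2)), Mul(K, Add(4, K))))
Mul(o, Add(Function('A')(c), -129)) = Mul(16, Add(Add(-5, Mul(-1, Pow(0, 2)), Mul(4, 0)), -129)) = Mul(16, Add(Add(-5, Mul(-1, 0), 0), -129)) = Mul(16, Add(Add(-5, 0, 0), -129)) = Mul(16, Add(-5, -129)) = Mul(16, -134) = -2144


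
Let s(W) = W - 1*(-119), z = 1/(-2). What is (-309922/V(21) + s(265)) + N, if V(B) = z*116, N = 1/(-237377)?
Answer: 39427607540/6883933 ≈ 5727.5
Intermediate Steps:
z = -1/2 ≈ -0.50000
N = -1/237377 ≈ -4.2127e-6
V(B) = -58 (V(B) = -1/2*116 = -58)
s(W) = 119 + W (s(W) = W + 119 = 119 + W)
(-309922/V(21) + s(265)) + N = (-309922/(-58) + (119 + 265)) - 1/237377 = (-309922*(-1/58) + 384) - 1/237377 = (154961/29 + 384) - 1/237377 = 166097/29 - 1/237377 = 39427607540/6883933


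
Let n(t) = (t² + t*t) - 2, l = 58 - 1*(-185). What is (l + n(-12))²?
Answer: 279841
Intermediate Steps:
l = 243 (l = 58 + 185 = 243)
n(t) = -2 + 2*t² (n(t) = (t² + t²) - 2 = 2*t² - 2 = -2 + 2*t²)
(l + n(-12))² = (243 + (-2 + 2*(-12)²))² = (243 + (-2 + 2*144))² = (243 + (-2 + 288))² = (243 + 286)² = 529² = 279841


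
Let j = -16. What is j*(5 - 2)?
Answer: -48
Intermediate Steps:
j*(5 - 2) = -16*(5 - 2) = -16*3 = -48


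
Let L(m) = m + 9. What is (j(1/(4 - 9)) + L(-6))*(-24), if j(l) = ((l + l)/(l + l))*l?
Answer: -336/5 ≈ -67.200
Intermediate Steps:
L(m) = 9 + m
j(l) = l (j(l) = ((2*l)/((2*l)))*l = ((2*l)*(1/(2*l)))*l = 1*l = l)
(j(1/(4 - 9)) + L(-6))*(-24) = (1/(4 - 9) + (9 - 6))*(-24) = (1/(-5) + 3)*(-24) = (-⅕ + 3)*(-24) = (14/5)*(-24) = -336/5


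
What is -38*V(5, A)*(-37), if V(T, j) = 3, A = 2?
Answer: 4218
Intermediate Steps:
-38*V(5, A)*(-37) = -38*3*(-37) = -114*(-37) = 4218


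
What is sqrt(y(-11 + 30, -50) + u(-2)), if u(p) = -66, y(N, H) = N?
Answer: I*sqrt(47) ≈ 6.8557*I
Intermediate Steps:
sqrt(y(-11 + 30, -50) + u(-2)) = sqrt((-11 + 30) - 66) = sqrt(19 - 66) = sqrt(-47) = I*sqrt(47)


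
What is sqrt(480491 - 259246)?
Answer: sqrt(221245) ≈ 470.37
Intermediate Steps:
sqrt(480491 - 259246) = sqrt(221245)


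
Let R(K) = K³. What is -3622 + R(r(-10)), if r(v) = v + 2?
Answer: -4134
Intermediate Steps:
r(v) = 2 + v
-3622 + R(r(-10)) = -3622 + (2 - 10)³ = -3622 + (-8)³ = -3622 - 512 = -4134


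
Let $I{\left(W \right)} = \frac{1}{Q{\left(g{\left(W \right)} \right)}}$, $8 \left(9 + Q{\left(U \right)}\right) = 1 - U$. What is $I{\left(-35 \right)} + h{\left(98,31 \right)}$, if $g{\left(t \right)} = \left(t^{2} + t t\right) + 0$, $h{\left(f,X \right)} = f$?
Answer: $\frac{247050}{2521} \approx 97.997$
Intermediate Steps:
$g{\left(t \right)} = 2 t^{2}$ ($g{\left(t \right)} = \left(t^{2} + t^{2}\right) + 0 = 2 t^{2} + 0 = 2 t^{2}$)
$Q{\left(U \right)} = - \frac{71}{8} - \frac{U}{8}$ ($Q{\left(U \right)} = -9 + \frac{1 - U}{8} = -9 - \left(- \frac{1}{8} + \frac{U}{8}\right) = - \frac{71}{8} - \frac{U}{8}$)
$I{\left(W \right)} = \frac{1}{- \frac{71}{8} - \frac{W^{2}}{4}}$ ($I{\left(W \right)} = \frac{1}{- \frac{71}{8} - \frac{2 W^{2}}{8}} = \frac{1}{- \frac{71}{8} - \frac{W^{2}}{4}}$)
$I{\left(-35 \right)} + h{\left(98,31 \right)} = - \frac{8}{71 + 2 \left(-35\right)^{2}} + 98 = - \frac{8}{71 + 2 \cdot 1225} + 98 = - \frac{8}{71 + 2450} + 98 = - \frac{8}{2521} + 98 = \frac{247050}{2521}$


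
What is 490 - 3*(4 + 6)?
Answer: 460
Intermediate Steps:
490 - 3*(4 + 6) = 490 - 3*10 = 490 - 30 = 460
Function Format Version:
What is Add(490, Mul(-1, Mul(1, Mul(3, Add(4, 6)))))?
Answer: 460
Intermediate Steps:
Add(490, Mul(-1, Mul(1, Mul(3, Add(4, 6))))) = Add(490, Mul(-1, Mul(1, Mul(3, 10)))) = Add(490, Mul(-1, Mul(1, 30))) = Add(490, Mul(-1, 30)) = Add(490, -30) = 460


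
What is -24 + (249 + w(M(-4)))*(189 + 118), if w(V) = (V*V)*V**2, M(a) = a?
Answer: 155011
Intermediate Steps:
w(V) = V**4 (w(V) = V**2*V**2 = V**4)
-24 + (249 + w(M(-4)))*(189 + 118) = -24 + (249 + (-4)**4)*(189 + 118) = -24 + (249 + 256)*307 = -24 + 505*307 = -24 + 155035 = 155011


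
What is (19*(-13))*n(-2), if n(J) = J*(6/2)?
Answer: 1482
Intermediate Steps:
n(J) = 3*J (n(J) = J*(6*(1/2)) = J*3 = 3*J)
(19*(-13))*n(-2) = (19*(-13))*(3*(-2)) = -247*(-6) = 1482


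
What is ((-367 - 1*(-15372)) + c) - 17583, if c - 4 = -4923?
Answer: -7497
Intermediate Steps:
c = -4919 (c = 4 - 4923 = -4919)
((-367 - 1*(-15372)) + c) - 17583 = ((-367 - 1*(-15372)) - 4919) - 17583 = ((-367 + 15372) - 4919) - 17583 = (15005 - 4919) - 17583 = 10086 - 17583 = -7497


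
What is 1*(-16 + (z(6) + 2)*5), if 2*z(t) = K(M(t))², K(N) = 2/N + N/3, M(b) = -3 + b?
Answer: 17/18 ≈ 0.94444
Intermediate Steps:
K(N) = 2/N + N/3 (K(N) = 2/N + N*(⅓) = 2/N + N/3)
z(t) = (-1 + 2/(-3 + t) + t/3)²/2 (z(t) = (2/(-3 + t) + (-3 + t)/3)²/2 = (2/(-3 + t) + (-1 + t/3))²/2 = (-1 + 2/(-3 + t) + t/3)²/2)
1*(-16 + (z(6) + 2)*5) = 1*(-16 + ((6 + (-3 + 6)²)²/(18*(-3 + 6)²) + 2)*5) = 1*(-16 + ((1/18)*(6 + 3²)²/3² + 2)*5) = 1*(-16 + ((1/18)*(⅑)*(6 + 9)² + 2)*5) = 1*(-16 + ((1/18)*(⅑)*15² + 2)*5) = 1*(-16 + ((1/18)*(⅑)*225 + 2)*5) = 1*(-16 + (25/18 + 2)*5) = 1*(-16 + (61/18)*5) = 1*(-16 + 305/18) = 1*(17/18) = 17/18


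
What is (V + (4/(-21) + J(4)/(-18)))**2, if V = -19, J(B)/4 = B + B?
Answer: 1745041/3969 ≈ 439.67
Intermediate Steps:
J(B) = 8*B (J(B) = 4*(B + B) = 4*(2*B) = 8*B)
(V + (4/(-21) + J(4)/(-18)))**2 = (-19 + (4/(-21) + (8*4)/(-18)))**2 = (-19 + (4*(-1/21) + 32*(-1/18)))**2 = (-19 + (-4/21 - 16/9))**2 = (-19 - 124/63)**2 = (-1321/63)**2 = 1745041/3969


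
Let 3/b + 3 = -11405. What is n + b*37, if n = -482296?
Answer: -5502032879/11408 ≈ -4.8230e+5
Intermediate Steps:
b = -3/11408 (b = 3/(-3 - 11405) = 3/(-11408) = 3*(-1/11408) = -3/11408 ≈ -0.00026297)
n + b*37 = -482296 - 3/11408*37 = -482296 - 111/11408 = -5502032879/11408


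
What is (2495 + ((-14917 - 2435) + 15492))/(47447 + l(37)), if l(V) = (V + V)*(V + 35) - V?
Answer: 635/52738 ≈ 0.012041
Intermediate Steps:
l(V) = -V + 2*V*(35 + V) (l(V) = (2*V)*(35 + V) - V = 2*V*(35 + V) - V = -V + 2*V*(35 + V))
(2495 + ((-14917 - 2435) + 15492))/(47447 + l(37)) = (2495 + ((-14917 - 2435) + 15492))/(47447 + 37*(69 + 2*37)) = (2495 + (-17352 + 15492))/(47447 + 37*(69 + 74)) = (2495 - 1860)/(47447 + 37*143) = 635/(47447 + 5291) = 635/52738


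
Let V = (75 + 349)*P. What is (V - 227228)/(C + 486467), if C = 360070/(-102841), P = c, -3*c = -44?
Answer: -68186462548/150085178031 ≈ -0.45432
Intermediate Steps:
c = 44/3 (c = -⅓*(-44) = 44/3 ≈ 14.667)
P = 44/3 ≈ 14.667
V = 18656/3 (V = (75 + 349)*(44/3) = 424*(44/3) = 18656/3 ≈ 6218.7)
C = -360070/102841 (C = 360070*(-1/102841) = -360070/102841 ≈ -3.5012)
(V - 227228)/(C + 486467) = (18656/3 - 227228)/(-360070/102841 + 486467) = -663028/(3*50028392677/102841) = -663028/3*102841/50028392677 = -68186462548/150085178031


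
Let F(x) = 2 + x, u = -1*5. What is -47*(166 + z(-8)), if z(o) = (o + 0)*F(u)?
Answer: -8930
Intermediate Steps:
u = -5
z(o) = -3*o (z(o) = (o + 0)*(2 - 5) = o*(-3) = -3*o)
-47*(166 + z(-8)) = -47*(166 - 3*(-8)) = -47*(166 + 24) = -47*190 = -8930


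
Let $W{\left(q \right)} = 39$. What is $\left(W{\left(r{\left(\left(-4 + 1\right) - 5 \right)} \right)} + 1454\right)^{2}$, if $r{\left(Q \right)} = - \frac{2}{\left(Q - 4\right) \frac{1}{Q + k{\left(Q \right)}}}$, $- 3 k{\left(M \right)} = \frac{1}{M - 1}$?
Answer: $2229049$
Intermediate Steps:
$k{\left(M \right)} = - \frac{1}{3 \left(-1 + M\right)}$ ($k{\left(M \right)} = - \frac{1}{3 \left(M - 1\right)} = - \frac{1}{3 \left(-1 + M\right)}$)
$r{\left(Q \right)} = - \frac{2 \left(Q - \frac{1}{-3 + 3 Q}\right)}{-4 + Q}$ ($r{\left(Q \right)} = - \frac{2}{\left(Q - 4\right) \frac{1}{Q - \frac{1}{-3 + 3 Q}}} = - \frac{2}{\left(-4 + Q\right) \frac{1}{Q - \frac{1}{-3 + 3 Q}}} = - \frac{2}{\frac{1}{Q - \frac{1}{-3 + 3 Q}} \left(-4 + Q\right)} = - 2 \frac{Q - \frac{1}{-3 + 3 Q}}{-4 + Q} = - \frac{2 \left(Q - \frac{1}{-3 + 3 Q}\right)}{-4 + Q}$)
$\left(W{\left(r{\left(\left(-4 + 1\right) - 5 \right)} \right)} + 1454\right)^{2} = \left(39 + 1454\right)^{2} = 1493^{2} = 2229049$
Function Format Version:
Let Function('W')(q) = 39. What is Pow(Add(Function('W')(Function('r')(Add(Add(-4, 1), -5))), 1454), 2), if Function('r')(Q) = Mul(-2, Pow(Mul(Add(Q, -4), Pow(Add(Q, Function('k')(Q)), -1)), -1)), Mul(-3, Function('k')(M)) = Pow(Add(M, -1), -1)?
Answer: 2229049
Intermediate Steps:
Function('k')(M) = Mul(Rational(-1, 3), Pow(Add(-1, M), -1)) (Function('k')(M) = Mul(Rational(-1, 3), Pow(Add(M, -1), -1)) = Mul(Rational(-1, 3), Pow(Add(-1, M), -1)))
Function('r')(Q) = Mul(-2, Pow(Add(-4, Q), -1), Add(Q, Mul(-1, Pow(Add(-3, Mul(3, Q)), -1)))) (Function('r')(Q) = Mul(-2, Pow(Mul(Add(Q, -4), Pow(Add(Q, Mul(-1, Pow(Add(-3, Mul(3, Q)), -1))), -1)), -1)) = Mul(-2, Pow(Mul(Add(-4, Q), Pow(Add(Q, Mul(-1, Pow(Add(-3, Mul(3, Q)), -1))), -1)), -1)) = Mul(-2, Pow(Mul(Pow(Add(Q, Mul(-1, Pow(Add(-3, Mul(3, Q)), -1))), -1), Add(-4, Q)), -1)) = Mul(-2, Mul(Pow(Add(-4, Q), -1), Add(Q, Mul(-1, Pow(Add(-3, Mul(3, Q)), -1))))) = Mul(-2, Pow(Add(-4, Q), -1), Add(Q, Mul(-1, Pow(Add(-3, Mul(3, Q)), -1)))))
Pow(Add(Function('W')(Function('r')(Add(Add(-4, 1), -5))), 1454), 2) = Pow(Add(39, 1454), 2) = Pow(1493, 2) = 2229049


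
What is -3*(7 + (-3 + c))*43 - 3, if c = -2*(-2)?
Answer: -1035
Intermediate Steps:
c = 4
-3*(7 + (-3 + c))*43 - 3 = -3*(7 + (-3 + 4))*43 - 3 = -3*(7 + 1)*43 - 3 = -3*8*43 - 3 = -24*43 - 3 = -1032 - 3 = -1035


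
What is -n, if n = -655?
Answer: 655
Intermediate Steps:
-n = -1*(-655) = 655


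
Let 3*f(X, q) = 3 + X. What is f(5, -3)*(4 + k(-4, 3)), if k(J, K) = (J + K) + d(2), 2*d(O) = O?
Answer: 32/3 ≈ 10.667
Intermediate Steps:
d(O) = O/2
k(J, K) = 1 + J + K (k(J, K) = (J + K) + (½)*2 = (J + K) + 1 = 1 + J + K)
f(X, q) = 1 + X/3 (f(X, q) = (3 + X)/3 = 1 + X/3)
f(5, -3)*(4 + k(-4, 3)) = (1 + (⅓)*5)*(4 + (1 - 4 + 3)) = (1 + 5/3)*(4 + 0) = (8/3)*4 = 32/3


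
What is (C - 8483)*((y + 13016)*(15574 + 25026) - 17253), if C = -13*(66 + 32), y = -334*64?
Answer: 3311850249521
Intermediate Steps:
y = -21376
C = -1274 (C = -13*98 = -1274)
(C - 8483)*((y + 13016)*(15574 + 25026) - 17253) = (-1274 - 8483)*((-21376 + 13016)*(15574 + 25026) - 17253) = -9757*(-8360*40600 - 17253) = -9757*(-339416000 - 17253) = -9757*(-339433253) = 3311850249521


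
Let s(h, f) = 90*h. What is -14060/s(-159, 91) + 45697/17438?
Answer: 89910235/24953778 ≈ 3.6031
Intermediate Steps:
-14060/s(-159, 91) + 45697/17438 = -14060/(90*(-159)) + 45697/17438 = -14060/(-14310) + 45697*(1/17438) = -14060*(-1/14310) + 45697/17438 = 1406/1431 + 45697/17438 = 89910235/24953778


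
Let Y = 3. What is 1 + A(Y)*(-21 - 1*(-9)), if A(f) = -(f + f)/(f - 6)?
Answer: -23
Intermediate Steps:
A(f) = -2*f/(-6 + f)
1 + A(Y)*(-21 - 1*(-9)) = 1 + (-2*3/(-6 + 3))*(-21 - 1*(-9)) = 1 + (-2*3/(-3))*(-21 + 9) = 1 - 2*3*(-⅓)*(-12) = 1 + 2*(-12) = 1 - 24 = -23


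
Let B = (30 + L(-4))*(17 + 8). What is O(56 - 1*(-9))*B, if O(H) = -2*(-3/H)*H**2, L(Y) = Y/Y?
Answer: 302250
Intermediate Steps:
L(Y) = 1
O(H) = 6*H (O(H) = -(-6)*H = 6*H)
B = 775 (B = (30 + 1)*(17 + 8) = 31*25 = 775)
O(56 - 1*(-9))*B = (6*(56 - 1*(-9)))*775 = (6*(56 + 9))*775 = (6*65)*775 = 390*775 = 302250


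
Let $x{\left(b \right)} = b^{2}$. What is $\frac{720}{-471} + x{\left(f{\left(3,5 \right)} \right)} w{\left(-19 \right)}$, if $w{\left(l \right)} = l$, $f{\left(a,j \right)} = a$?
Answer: $- \frac{27087}{157} \approx -172.53$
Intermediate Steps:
$\frac{720}{-471} + x{\left(f{\left(3,5 \right)} \right)} w{\left(-19 \right)} = \frac{720}{-471} + 3^{2} \left(-19\right) = 720 \left(- \frac{1}{471}\right) + 9 \left(-19\right) = - \frac{240}{157} - 171 = - \frac{27087}{157}$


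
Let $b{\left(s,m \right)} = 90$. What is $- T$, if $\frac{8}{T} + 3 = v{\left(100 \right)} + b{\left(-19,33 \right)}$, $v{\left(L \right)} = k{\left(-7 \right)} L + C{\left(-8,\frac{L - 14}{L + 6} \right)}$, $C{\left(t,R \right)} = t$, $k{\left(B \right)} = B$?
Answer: $\frac{8}{621} \approx 0.012882$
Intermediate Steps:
$v{\left(L \right)} = -8 - 7 L$ ($v{\left(L \right)} = - 7 L - 8 = -8 - 7 L$)
$T = - \frac{8}{621}$ ($T = \frac{8}{-3 + \left(\left(-8 - 700\right) + 90\right)} = \frac{8}{-3 + \left(-708 + 90\right)} = \frac{8}{-3 - 618} = \frac{8}{-621} = 8 \left(- \frac{1}{621}\right) = - \frac{8}{621} \approx -0.012882$)
$- T = \left(-1\right) \left(- \frac{8}{621}\right) = \frac{8}{621}$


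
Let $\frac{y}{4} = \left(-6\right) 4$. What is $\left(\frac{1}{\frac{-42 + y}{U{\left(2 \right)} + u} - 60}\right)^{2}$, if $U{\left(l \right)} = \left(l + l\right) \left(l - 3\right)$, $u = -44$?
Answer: $\frac{64}{208849} \approx 0.00030644$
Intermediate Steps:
$U{\left(l \right)} = 2 l \left(-3 + l\right)$
$y = -96$ ($y = 4 \left(\left(-6\right) 4\right) = 4 \left(-24\right) = -96$)
$\left(\frac{1}{\frac{-42 + y}{U{\left(2 \right)} + u} - 60}\right)^{2} = \left(\frac{1}{\frac{-42 - 96}{2 \cdot 2 \left(-3 + 2\right) - 44} - 60}\right)^{2} = \left(\frac{1}{- \frac{138}{2 \cdot 2 \left(-1\right) - 44} - 60}\right)^{2} = \left(\frac{1}{- \frac{138}{-4 - 44} - 60}\right)^{2} = \left(\frac{1}{- \frac{138}{-48} - 60}\right)^{2} = \left(\frac{1}{\left(-138\right) \left(- \frac{1}{48}\right) - 60}\right)^{2} = \left(\frac{1}{\frac{23}{8} - 60}\right)^{2} = \left(\frac{1}{- \frac{457}{8}}\right)^{2} = \left(- \frac{8}{457}\right)^{2} = \frac{64}{208849}$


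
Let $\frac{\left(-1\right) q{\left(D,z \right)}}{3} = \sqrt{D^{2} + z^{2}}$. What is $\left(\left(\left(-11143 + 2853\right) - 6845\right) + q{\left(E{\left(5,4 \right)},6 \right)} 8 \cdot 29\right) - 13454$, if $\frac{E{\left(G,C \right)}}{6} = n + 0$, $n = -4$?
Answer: $-28589 - 4176 \sqrt{17} \approx -45807.0$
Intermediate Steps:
$E{\left(G,C \right)} = -24$ ($E{\left(G,C \right)} = 6 \left(-4 + 0\right) = 6 \left(-4\right) = -24$)
$q{\left(D,z \right)} = - 3 \sqrt{D^{2} + z^{2}}$
$\left(\left(\left(-11143 + 2853\right) - 6845\right) + q{\left(E{\left(5,4 \right)},6 \right)} 8 \cdot 29\right) - 13454 = \left(\left(\left(-11143 + 2853\right) - 6845\right) + - 3 \sqrt{\left(-24\right)^{2} + 6^{2}} \cdot 8 \cdot 29\right) - 13454 = \left(\left(-8290 - 6845\right) + - 3 \sqrt{576 + 36} \cdot 8 \cdot 29\right) - 13454 = \left(-15135 + - 3 \sqrt{612} \cdot 8 \cdot 29\right) - 13454 = \left(-15135 + - 3 \cdot 6 \sqrt{17} \cdot 8 \cdot 29\right) - 13454 = \left(-15135 + - 18 \sqrt{17} \cdot 8 \cdot 29\right) - 13454 = \left(-15135 + - 144 \sqrt{17} \cdot 29\right) - 13454 = \left(-15135 - 4176 \sqrt{17}\right) - 13454 = -28589 - 4176 \sqrt{17}$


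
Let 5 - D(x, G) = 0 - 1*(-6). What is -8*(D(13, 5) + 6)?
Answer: -40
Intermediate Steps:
D(x, G) = -1 (D(x, G) = 5 - (0 - 1*(-6)) = 5 - (0 + 6) = 5 - 1*6 = 5 - 6 = -1)
-8*(D(13, 5) + 6) = -8*(-1 + 6) = -8*5 = -40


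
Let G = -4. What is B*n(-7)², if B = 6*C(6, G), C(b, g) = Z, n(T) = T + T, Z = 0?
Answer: 0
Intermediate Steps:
n(T) = 2*T
C(b, g) = 0
B = 0 (B = 6*0 = 0)
B*n(-7)² = 0*(2*(-7))² = 0*(-14)² = 0*196 = 0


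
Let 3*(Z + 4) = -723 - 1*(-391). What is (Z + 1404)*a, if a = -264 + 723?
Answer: 591804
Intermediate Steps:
Z = -344/3 (Z = -4 + (-723 - 1*(-391))/3 = -4 + (-723 + 391)/3 = -4 + (⅓)*(-332) = -4 - 332/3 = -344/3 ≈ -114.67)
a = 459
(Z + 1404)*a = (-344/3 + 1404)*459 = (3868/3)*459 = 591804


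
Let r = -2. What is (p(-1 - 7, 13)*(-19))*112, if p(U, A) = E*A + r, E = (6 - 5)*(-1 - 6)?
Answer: 197904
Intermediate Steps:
E = -7 (E = 1*(-7) = -7)
p(U, A) = -2 - 7*A (p(U, A) = -7*A - 2 = -2 - 7*A)
(p(-1 - 7, 13)*(-19))*112 = ((-2 - 7*13)*(-19))*112 = ((-2 - 91)*(-19))*112 = -93*(-19)*112 = 1767*112 = 197904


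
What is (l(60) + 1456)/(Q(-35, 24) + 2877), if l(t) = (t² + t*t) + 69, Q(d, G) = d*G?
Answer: 8725/2037 ≈ 4.2833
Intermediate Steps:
Q(d, G) = G*d
l(t) = 69 + 2*t² (l(t) = (t² + t²) + 69 = 2*t² + 69 = 69 + 2*t²)
(l(60) + 1456)/(Q(-35, 24) + 2877) = ((69 + 2*60²) + 1456)/(24*(-35) + 2877) = ((69 + 2*3600) + 1456)/(-840 + 2877) = ((69 + 7200) + 1456)/2037 = (7269 + 1456)*(1/2037) = 8725*(1/2037) = 8725/2037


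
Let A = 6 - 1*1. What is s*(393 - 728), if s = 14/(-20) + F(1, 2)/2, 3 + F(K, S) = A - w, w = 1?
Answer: 67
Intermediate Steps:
A = 5 (A = 6 - 1 = 5)
F(K, S) = 1 (F(K, S) = -3 + (5 - 1*1) = -3 + (5 - 1) = -3 + 4 = 1)
s = -1/5 (s = 14/(-20) + 1/2 = 14*(-1/20) + 1*(1/2) = -7/10 + 1/2 = -1/5 ≈ -0.20000)
s*(393 - 728) = -(393 - 728)/5 = -1/5*(-335) = 67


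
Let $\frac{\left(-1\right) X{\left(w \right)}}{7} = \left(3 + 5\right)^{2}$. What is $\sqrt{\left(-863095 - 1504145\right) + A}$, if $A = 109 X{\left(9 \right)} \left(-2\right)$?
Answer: $2 i \sqrt{567394} \approx 1506.5 i$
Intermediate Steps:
$X{\left(w \right)} = -448$ ($X{\left(w \right)} = - 7 \left(3 + 5\right)^{2} = - 7 \cdot 8^{2} = \left(-7\right) 64 = -448$)
$A = 97664$ ($A = 109 \left(-448\right) \left(-2\right) = \left(-48832\right) \left(-2\right) = 97664$)
$\sqrt{\left(-863095 - 1504145\right) + A} = \sqrt{\left(-863095 - 1504145\right) + 97664} = \sqrt{-2367240 + 97664} = \sqrt{-2269576} = 2 i \sqrt{567394}$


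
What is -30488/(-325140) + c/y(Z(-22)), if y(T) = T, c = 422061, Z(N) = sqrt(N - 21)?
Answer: 7622/81285 - 422061*I*sqrt(43)/43 ≈ 0.093769 - 64364.0*I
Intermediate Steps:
Z(N) = sqrt(-21 + N)
-30488/(-325140) + c/y(Z(-22)) = -30488/(-325140) + 422061/(sqrt(-21 - 22)) = -30488*(-1/325140) + 422061/(sqrt(-43)) = 7622/81285 + 422061/((I*sqrt(43))) = 7622/81285 + 422061*(-I*sqrt(43)/43) = 7622/81285 - 422061*I*sqrt(43)/43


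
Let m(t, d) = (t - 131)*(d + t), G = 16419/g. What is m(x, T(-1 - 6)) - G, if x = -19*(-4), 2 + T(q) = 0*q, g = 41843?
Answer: -170317429/41843 ≈ -4070.4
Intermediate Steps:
T(q) = -2 (T(q) = -2 + 0*q = -2 + 0 = -2)
G = 16419/41843 ≈ 0.39240
x = 76
m(t, d) = (-131 + t)*(d + t)
m(x, T(-1 - 6)) - G = (76² - 131*(-2) - 131*76 - 2*76) - 1*16419/41843 = (5776 + 262 - 9956 - 152) - 16419/41843 = -4070 - 16419/41843 = -170317429/41843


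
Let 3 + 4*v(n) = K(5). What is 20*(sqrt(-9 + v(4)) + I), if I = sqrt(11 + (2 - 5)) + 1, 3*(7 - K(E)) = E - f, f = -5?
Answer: 20 + 40*sqrt(2) + 10*I*sqrt(318)/3 ≈ 76.569 + 59.442*I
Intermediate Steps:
K(E) = 16/3 - E/3 (K(E) = 7 - (E - 1*(-5))/3 = 7 - (E + 5)/3 = 7 - (5 + E)/3 = 7 + (-5/3 - E/3) = 16/3 - E/3)
v(n) = 1/6 (v(n) = -3/4 + (16/3 - 1/3*5)/4 = -3/4 + (16/3 - 5/3)/4 = -3/4 + (1/4)*(11/3) = -3/4 + 11/12 = 1/6)
I = 1 + 2*sqrt(2) (I = sqrt(11 - 3) + 1 = sqrt(8) + 1 = 2*sqrt(2) + 1 = 1 + 2*sqrt(2) ≈ 3.8284)
20*(sqrt(-9 + v(4)) + I) = 20*(sqrt(-9 + 1/6) + (1 + 2*sqrt(2))) = 20*(sqrt(-53/6) + (1 + 2*sqrt(2))) = 20*(I*sqrt(318)/6 + (1 + 2*sqrt(2))) = 20*(1 + 2*sqrt(2) + I*sqrt(318)/6) = 20 + 40*sqrt(2) + 10*I*sqrt(318)/3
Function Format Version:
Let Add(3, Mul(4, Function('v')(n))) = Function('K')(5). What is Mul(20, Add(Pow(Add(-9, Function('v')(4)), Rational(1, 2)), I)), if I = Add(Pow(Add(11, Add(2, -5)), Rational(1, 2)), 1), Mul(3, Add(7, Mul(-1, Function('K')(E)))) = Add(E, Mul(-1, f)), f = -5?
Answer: Add(20, Mul(40, Pow(2, Rational(1, 2))), Mul(Rational(10, 3), I, Pow(318, Rational(1, 2)))) ≈ Add(76.569, Mul(59.442, I))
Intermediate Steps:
Function('K')(E) = Add(Rational(16, 3), Mul(Rational(-1, 3), E)) (Function('K')(E) = Add(7, Mul(Rational(-1, 3), Add(E, Mul(-1, -5)))) = Add(7, Mul(Rational(-1, 3), Add(E, 5))) = Add(7, Mul(Rational(-1, 3), Add(5, E))) = Add(7, Add(Rational(-5, 3), Mul(Rational(-1, 3), E))) = Add(Rational(16, 3), Mul(Rational(-1, 3), E)))
Function('v')(n) = Rational(1, 6) (Function('v')(n) = Add(Rational(-3, 4), Mul(Rational(1, 4), Add(Rational(16, 3), Mul(Rational(-1, 3), 5)))) = Add(Rational(-3, 4), Mul(Rational(1, 4), Add(Rational(16, 3), Rational(-5, 3)))) = Add(Rational(-3, 4), Mul(Rational(1, 4), Rational(11, 3))) = Add(Rational(-3, 4), Rational(11, 12)) = Rational(1, 6))
I = Add(1, Mul(2, Pow(2, Rational(1, 2)))) (I = Add(Pow(Add(11, -3), Rational(1, 2)), 1) = Add(Pow(8, Rational(1, 2)), 1) = Add(Mul(2, Pow(2, Rational(1, 2))), 1) = Add(1, Mul(2, Pow(2, Rational(1, 2)))) ≈ 3.8284)
Mul(20, Add(Pow(Add(-9, Function('v')(4)), Rational(1, 2)), I)) = Mul(20, Add(Pow(Add(-9, Rational(1, 6)), Rational(1, 2)), Add(1, Mul(2, Pow(2, Rational(1, 2)))))) = Mul(20, Add(Pow(Rational(-53, 6), Rational(1, 2)), Add(1, Mul(2, Pow(2, Rational(1, 2)))))) = Mul(20, Add(Mul(Rational(1, 6), I, Pow(318, Rational(1, 2))), Add(1, Mul(2, Pow(2, Rational(1, 2)))))) = Mul(20, Add(1, Mul(2, Pow(2, Rational(1, 2))), Mul(Rational(1, 6), I, Pow(318, Rational(1, 2))))) = Add(20, Mul(40, Pow(2, Rational(1, 2))), Mul(Rational(10, 3), I, Pow(318, Rational(1, 2))))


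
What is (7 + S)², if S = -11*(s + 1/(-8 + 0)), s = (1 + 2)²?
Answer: 525625/64 ≈ 8212.9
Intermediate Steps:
s = 9 (s = 3² = 9)
S = -781/8 (S = -11*(9 + 1/(-8 + 0)) = -11*(9 + 1/(-8)) = -11*(9 - ⅛) = -11*71/8 = -781/8 ≈ -97.625)
(7 + S)² = (7 - 781/8)² = (-725/8)² = 525625/64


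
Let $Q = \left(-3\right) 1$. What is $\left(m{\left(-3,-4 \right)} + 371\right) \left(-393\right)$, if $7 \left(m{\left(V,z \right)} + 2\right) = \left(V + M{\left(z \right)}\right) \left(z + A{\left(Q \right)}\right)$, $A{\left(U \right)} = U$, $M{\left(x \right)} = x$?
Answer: $-147768$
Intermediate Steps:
$Q = -3$
$m{\left(V,z \right)} = -2 + \frac{\left(-3 + z\right) \left(V + z\right)}{7}$ ($m{\left(V,z \right)} = -2 + \frac{\left(V + z\right) \left(z - 3\right)}{7} = -2 + \frac{\left(V + z\right) \left(-3 + z\right)}{7} = -2 + \frac{\left(-3 + z\right) \left(V + z\right)}{7}$)
$\left(m{\left(-3,-4 \right)} + 371\right) \left(-393\right) = \left(\left(-2 - - \frac{9}{7} - - \frac{12}{7} + \frac{\left(-4\right)^{2}}{7} + \frac{1}{7} \left(-3\right) \left(-4\right)\right) + 371\right) \left(-393\right) = \left(\left(-2 + \frac{9}{7} + \frac{12}{7} + \frac{1}{7} \cdot 16 + \frac{12}{7}\right) + 371\right) \left(-393\right) = \left(\left(-2 + \frac{9}{7} + \frac{12}{7} + \frac{16}{7} + \frac{12}{7}\right) + 371\right) \left(-393\right) = \left(5 + 371\right) \left(-393\right) = 376 \left(-393\right) = -147768$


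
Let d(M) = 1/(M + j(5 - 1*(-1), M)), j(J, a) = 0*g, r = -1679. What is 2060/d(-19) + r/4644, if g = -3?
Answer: -181767839/4644 ≈ -39140.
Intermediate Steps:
j(J, a) = 0 (j(J, a) = 0*(-3) = 0)
d(M) = 1/M (d(M) = 1/(M + 0) = 1/M)
2060/d(-19) + r/4644 = 2060/(1/(-19)) - 1679/4644 = 2060/(-1/19) - 1679*1/4644 = 2060*(-19) - 1679/4644 = -39140 - 1679/4644 = -181767839/4644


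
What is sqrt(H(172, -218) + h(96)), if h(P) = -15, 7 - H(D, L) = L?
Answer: sqrt(210) ≈ 14.491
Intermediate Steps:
H(D, L) = 7 - L
sqrt(H(172, -218) + h(96)) = sqrt((7 - 1*(-218)) - 15) = sqrt((7 + 218) - 15) = sqrt(225 - 15) = sqrt(210)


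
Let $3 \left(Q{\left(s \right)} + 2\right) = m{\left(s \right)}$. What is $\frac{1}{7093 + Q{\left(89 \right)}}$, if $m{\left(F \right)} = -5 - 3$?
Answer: $\frac{3}{21265} \approx 0.00014108$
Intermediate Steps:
$m{\left(F \right)} = -8$
$Q{\left(s \right)} = - \frac{14}{3}$ ($Q{\left(s \right)} = -2 + \frac{1}{3} \left(-8\right) = -2 - \frac{8}{3} = - \frac{14}{3}$)
$\frac{1}{7093 + Q{\left(89 \right)}} = \frac{1}{7093 - \frac{14}{3}} = \frac{1}{\frac{21265}{3}} = \frac{3}{21265}$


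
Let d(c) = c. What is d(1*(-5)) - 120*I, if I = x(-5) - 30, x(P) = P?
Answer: 4195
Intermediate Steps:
I = -35 (I = -5 - 30 = -35)
d(1*(-5)) - 120*I = 1*(-5) - 120*(-35) = -5 + 4200 = 4195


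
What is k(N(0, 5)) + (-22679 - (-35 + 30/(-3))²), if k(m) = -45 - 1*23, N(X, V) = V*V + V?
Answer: -24772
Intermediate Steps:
N(X, V) = V + V² (N(X, V) = V² + V = V + V²)
k(m) = -68 (k(m) = -45 - 23 = -68)
k(N(0, 5)) + (-22679 - (-35 + 30/(-3))²) = -68 + (-22679 - (-35 + 30/(-3))²) = -68 + (-22679 - (-35 + 30*(-⅓))²) = -68 + (-22679 - (-35 - 10)²) = -68 + (-22679 - 1*(-45)²) = -68 + (-22679 - 1*2025) = -68 + (-22679 - 2025) = -68 - 24704 = -24772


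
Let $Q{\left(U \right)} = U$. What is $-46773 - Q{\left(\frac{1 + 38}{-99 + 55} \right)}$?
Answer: $- \frac{2057973}{44} \approx -46772.0$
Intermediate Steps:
$-46773 - Q{\left(\frac{1 + 38}{-99 + 55} \right)} = -46773 - \frac{1 + 38}{-99 + 55} = -46773 - \frac{39}{-44} = -46773 - 39 \left(- \frac{1}{44}\right) = -46773 - - \frac{39}{44} = -46773 + \frac{39}{44} = - \frac{2057973}{44}$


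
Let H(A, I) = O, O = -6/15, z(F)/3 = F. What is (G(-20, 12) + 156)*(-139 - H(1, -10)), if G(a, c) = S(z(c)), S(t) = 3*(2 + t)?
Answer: -37422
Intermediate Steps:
z(F) = 3*F
O = -⅖ (O = -6*1/15 = -⅖ ≈ -0.40000)
S(t) = 6 + 3*t
H(A, I) = -⅖
G(a, c) = 6 + 9*c (G(a, c) = 6 + 3*(3*c) = 6 + 9*c)
(G(-20, 12) + 156)*(-139 - H(1, -10)) = ((6 + 9*12) + 156)*(-139 - 1*(-⅖)) = ((6 + 108) + 156)*(-139 + ⅖) = (114 + 156)*(-693/5) = 270*(-693/5) = -37422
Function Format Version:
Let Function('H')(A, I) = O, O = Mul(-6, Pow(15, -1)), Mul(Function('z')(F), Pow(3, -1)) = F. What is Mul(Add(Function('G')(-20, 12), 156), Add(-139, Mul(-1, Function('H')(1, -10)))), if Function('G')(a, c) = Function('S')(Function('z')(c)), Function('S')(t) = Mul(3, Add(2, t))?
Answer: -37422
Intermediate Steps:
Function('z')(F) = Mul(3, F)
O = Rational(-2, 5) (O = Mul(-6, Rational(1, 15)) = Rational(-2, 5) ≈ -0.40000)
Function('S')(t) = Add(6, Mul(3, t))
Function('H')(A, I) = Rational(-2, 5)
Function('G')(a, c) = Add(6, Mul(9, c)) (Function('G')(a, c) = Add(6, Mul(3, Mul(3, c))) = Add(6, Mul(9, c)))
Mul(Add(Function('G')(-20, 12), 156), Add(-139, Mul(-1, Function('H')(1, -10)))) = Mul(Add(Add(6, Mul(9, 12)), 156), Add(-139, Mul(-1, Rational(-2, 5)))) = Mul(Add(Add(6, 108), 156), Add(-139, Rational(2, 5))) = Mul(Add(114, 156), Rational(-693, 5)) = Mul(270, Rational(-693, 5)) = -37422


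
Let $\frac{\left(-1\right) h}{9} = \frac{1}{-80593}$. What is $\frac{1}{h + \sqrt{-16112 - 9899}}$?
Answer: $\frac{725337}{168947470422220} - \frac{240323571013 i \sqrt{19}}{168947470422220} \approx 4.2933 \cdot 10^{-9} - 0.0062004 i$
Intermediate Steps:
$h = \frac{9}{80593}$ ($h = - \frac{9}{-80593} = \left(-9\right) \left(- \frac{1}{80593}\right) = \frac{9}{80593} \approx 0.00011167$)
$\frac{1}{h + \sqrt{-16112 - 9899}} = \frac{1}{\frac{9}{80593} + \sqrt{-16112 - 9899}} = \frac{1}{\frac{9}{80593} + \sqrt{-26011}} = \frac{1}{\frac{9}{80593} + 37 i \sqrt{19}}$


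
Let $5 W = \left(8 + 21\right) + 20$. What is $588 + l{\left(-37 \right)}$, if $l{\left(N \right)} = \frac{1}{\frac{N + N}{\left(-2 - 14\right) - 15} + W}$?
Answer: $\frac{1110887}{1889} \approx 588.08$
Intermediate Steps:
$W = \frac{49}{5}$ ($W = \frac{\left(8 + 21\right) + 20}{5} = \frac{29 + 20}{5} = \frac{1}{5} \cdot 49 = \frac{49}{5} \approx 9.8$)
$l{\left(N \right)} = \frac{1}{\frac{49}{5} - \frac{2 N}{31}}$ ($l{\left(N \right)} = \frac{1}{\frac{N + N}{\left(-2 - 14\right) - 15} + \frac{49}{5}} = \frac{1}{\frac{2 N}{-16 - 15} + \frac{49}{5}} = \frac{1}{\frac{2 N}{-31} + \frac{49}{5}} = \frac{1}{2 N \left(- \frac{1}{31}\right) + \frac{49}{5}} = \frac{1}{- \frac{2 N}{31} + \frac{49}{5}} = \frac{1}{\frac{49}{5} - \frac{2 N}{31}}$)
$588 + l{\left(-37 \right)} = 588 - \frac{155}{-1519 + 10 \left(-37\right)} = 588 - \frac{155}{-1519 - 370} = 588 - \frac{155}{-1889} = 588 - - \frac{155}{1889} = 588 + \frac{155}{1889} = \frac{1110887}{1889}$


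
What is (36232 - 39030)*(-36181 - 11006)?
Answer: 132029226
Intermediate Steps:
(36232 - 39030)*(-36181 - 11006) = -2798*(-47187) = 132029226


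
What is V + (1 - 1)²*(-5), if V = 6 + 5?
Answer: 11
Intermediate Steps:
V = 11
V + (1 - 1)²*(-5) = 11 + (1 - 1)²*(-5) = 11 + 0²*(-5) = 11 + 0*(-5) = 11 + 0 = 11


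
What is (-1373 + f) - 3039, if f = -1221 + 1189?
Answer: -4444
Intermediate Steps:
f = -32
(-1373 + f) - 3039 = (-1373 - 32) - 3039 = -1405 - 3039 = -4444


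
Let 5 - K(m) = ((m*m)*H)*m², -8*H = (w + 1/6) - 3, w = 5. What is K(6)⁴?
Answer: 16062013696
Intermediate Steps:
H = -13/48 (H = -((5 + 1/6) - 3)/8 = -((5 + ⅙) - 3)/8 = -(31/6 - 3)/8 = -⅛*13/6 = -13/48 ≈ -0.27083)
K(m) = 5 + 13*m⁴/48 (K(m) = 5 - (m*m)*(-13/48)*m² = 5 - m²*(-13/48)*m² = 5 - (-13*m²/48)*m² = 5 - (-13)*m⁴/48 = 5 + 13*m⁴/48)
K(6)⁴ = (5 + (13/48)*6⁴)⁴ = (5 + (13/48)*1296)⁴ = (5 + 351)⁴ = 356⁴ = 16062013696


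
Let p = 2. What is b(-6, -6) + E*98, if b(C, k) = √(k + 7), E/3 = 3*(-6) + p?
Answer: -4703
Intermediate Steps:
E = -48 (E = 3*(3*(-6) + 2) = 3*(-18 + 2) = 3*(-16) = -48)
b(C, k) = √(7 + k)
b(-6, -6) + E*98 = √(7 - 6) - 48*98 = √1 - 4704 = 1 - 4704 = -4703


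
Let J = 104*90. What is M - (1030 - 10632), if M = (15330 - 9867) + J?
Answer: 24425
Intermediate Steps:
J = 9360
M = 14823 (M = (15330 - 9867) + 9360 = 5463 + 9360 = 14823)
M - (1030 - 10632) = 14823 - (1030 - 10632) = 14823 - 1*(-9602) = 14823 + 9602 = 24425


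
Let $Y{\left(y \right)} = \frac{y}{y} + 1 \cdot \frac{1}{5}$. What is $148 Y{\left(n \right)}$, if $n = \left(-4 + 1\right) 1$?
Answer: $\frac{888}{5} \approx 177.6$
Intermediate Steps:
$n = -3$ ($n = \left(-3\right) 1 = -3$)
$Y{\left(y \right)} = \frac{6}{5}$ ($Y{\left(y \right)} = 1 + 1 \cdot \frac{1}{5} = 1 + \frac{1}{5} = \frac{6}{5}$)
$148 Y{\left(n \right)} = 148 \cdot \frac{6}{5} = \frac{888}{5}$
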